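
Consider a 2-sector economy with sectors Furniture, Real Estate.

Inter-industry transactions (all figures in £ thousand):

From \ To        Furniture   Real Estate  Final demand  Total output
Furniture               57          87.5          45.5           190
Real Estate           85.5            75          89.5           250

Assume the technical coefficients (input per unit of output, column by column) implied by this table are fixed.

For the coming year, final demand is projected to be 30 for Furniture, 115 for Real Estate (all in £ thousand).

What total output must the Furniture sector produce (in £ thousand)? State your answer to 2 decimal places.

Technical coefficients a_ij = z_ij / X_j:
  a_11 = 57/190 = 0.30, a_21 = 85.5/190 = 0.45
  a_12 = 87.5/250 = 0.35, a_22 = 75/250 = 0.30
I − A =
  [   0.70    -0.35]
  [  -0.45     0.70]
det(I−A) = (0.70)(0.70) − (-0.35)(-0.45) = 0.3325
adj(I−A) = [[0.70, 0.35], [0.45, 0.70]]
(I − A)⁻¹ = adj(I−A) / det(I−A) ≈
  [   2.1053     1.0526]
  [   1.3534     2.1053]
x = (I − A)⁻¹ d = adj(I−A)·d / det(I−A), with det(I−A) = 0.3325:
  x_1 = (0.70·30 + 0.35·115) / 0.3325 = 61.25 / 0.3325 ≈ 184.21
  x_2 = (0.45·30 + 0.70·115) / 0.3325 = 94.00 / 0.3325 ≈ 282.71

x_1 = 184.21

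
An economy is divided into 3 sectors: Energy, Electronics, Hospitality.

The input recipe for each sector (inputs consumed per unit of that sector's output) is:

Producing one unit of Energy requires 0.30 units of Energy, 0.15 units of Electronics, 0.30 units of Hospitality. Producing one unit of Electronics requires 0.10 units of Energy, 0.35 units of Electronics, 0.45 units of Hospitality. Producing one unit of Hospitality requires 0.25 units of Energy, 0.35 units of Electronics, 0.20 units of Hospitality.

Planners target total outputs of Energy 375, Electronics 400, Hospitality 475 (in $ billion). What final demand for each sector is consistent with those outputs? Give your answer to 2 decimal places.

I − A =
  [   0.70    -0.10    -0.25]
  [  -0.15     0.65    -0.35]
  [  -0.30    -0.45     0.80]
d = (I − A) x:
  d_1 = (+0.70)·375 + (-0.10)·400 + (-0.25)·475 = 103.75
  d_2 = (-0.15)·375 + (+0.65)·400 + (-0.35)·475 = 37.50
  d_3 = (-0.30)·375 + (-0.45)·400 + (+0.80)·475 = 87.50

d_1 = 103.75, d_2 = 37.50, d_3 = 87.50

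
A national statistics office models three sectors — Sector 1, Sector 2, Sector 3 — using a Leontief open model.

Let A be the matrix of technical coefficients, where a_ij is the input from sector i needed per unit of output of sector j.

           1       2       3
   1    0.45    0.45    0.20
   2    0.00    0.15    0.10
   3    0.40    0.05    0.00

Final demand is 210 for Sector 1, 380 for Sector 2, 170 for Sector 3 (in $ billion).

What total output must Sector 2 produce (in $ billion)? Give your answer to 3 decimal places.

x_2 = 518.416

I − A =
  [   0.55    -0.45    -0.20]
  [   0.00     0.85    -0.10]
  [  -0.40    -0.05     1.00]
Cofactors of I−A, C_ij = (−1)^(i+j)·(minor ij) (rows/columns in the sector order above):
  C_11 = (0.85)(1.00) − (-0.10)(-0.05) = 0.8450
  C_12 = −[(0.00)(1.00) − (-0.10)(-0.40)] = 0.0400
  C_13 = (0.00)(-0.05) − (0.85)(-0.40) = 0.3400
  C_21 = −[(-0.45)(1.00) − (-0.20)(-0.05)] = 0.4600
  C_22 = (0.55)(1.00) − (-0.20)(-0.40) = 0.4700
  C_23 = −[(0.55)(-0.05) − (-0.45)(-0.40)] = 0.2075
  C_31 = (-0.45)(-0.10) − (-0.20)(0.85) = 0.2150
  C_32 = −[(0.55)(-0.10) − (-0.20)(0.00)] = 0.0550
  C_33 = (0.55)(0.85) − (-0.45)(0.00) = 0.4675
det(I−A) = Σ_j (I−A)_1j·C_1j = (0.55)(0.8450) + (-0.45)(0.0400) + (-0.20)(0.3400) = 0.37875
adj(I−A) = Cᵀ =
  [ 0.8450   0.4600   0.2150]
  [ 0.0400   0.4700   0.0550]
  [ 0.3400   0.2075   0.4675]
(I − A)⁻¹ = adj(I−A) / det(I−A) ≈
  [   2.2310     1.2145     0.5677]
  [   0.1056     1.2409     0.1452]
  [   0.8977     0.5479     1.2343]
x = (I − A)⁻¹ d = adj(I−A)·d / det(I−A), with det(I−A) = 0.37875:
  x_1 = (0.8450·210 + 0.4600·380 + 0.2150·170) / 0.37875 = 388.80 / 0.37875 ≈ 1026.535
  x_2 = (0.0400·210 + 0.4700·380 + 0.0550·170) / 0.37875 = 196.35 / 0.37875 ≈ 518.416
  x_3 = (0.3400·210 + 0.2075·380 + 0.4675·170) / 0.37875 = 229.725 / 0.37875 ≈ 606.535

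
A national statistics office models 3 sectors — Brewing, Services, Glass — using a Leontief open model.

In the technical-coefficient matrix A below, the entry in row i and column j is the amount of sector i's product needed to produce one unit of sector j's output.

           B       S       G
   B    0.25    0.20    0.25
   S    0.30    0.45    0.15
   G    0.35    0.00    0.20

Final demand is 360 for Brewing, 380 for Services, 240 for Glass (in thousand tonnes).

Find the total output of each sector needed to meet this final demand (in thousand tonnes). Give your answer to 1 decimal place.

I − A =
  [   0.75    -0.20    -0.25]
  [  -0.30     0.55    -0.15]
  [  -0.35     0.00     0.80]
Cofactors of I−A, C_ij = (−1)^(i+j)·(minor ij) (rows/columns in the sector order above):
  C_11 = (0.55)(0.80) − (-0.15)(0.00) = 0.4400
  C_12 = −[(-0.30)(0.80) − (-0.15)(-0.35)] = 0.2925
  C_13 = (-0.30)(0.00) − (0.55)(-0.35) = 0.1925
  C_21 = −[(-0.20)(0.80) − (-0.25)(0.00)] = 0.1600
  C_22 = (0.75)(0.80) − (-0.25)(-0.35) = 0.5125
  C_23 = −[(0.75)(0.00) − (-0.20)(-0.35)] = 0.0700
  C_31 = (-0.20)(-0.15) − (-0.25)(0.55) = 0.1675
  C_32 = −[(0.75)(-0.15) − (-0.25)(-0.30)] = 0.1875
  C_33 = (0.75)(0.55) − (-0.20)(-0.30) = 0.3525
det(I−A) = Σ_j (I−A)_1j·C_1j = (0.75)(0.4400) + (-0.20)(0.2925) + (-0.25)(0.1925) = 0.223375
adj(I−A) = Cᵀ =
  [ 0.4400   0.1600   0.1675]
  [ 0.2925   0.5125   0.1875]
  [ 0.1925   0.0700   0.3525]
(I − A)⁻¹ = adj(I−A) / det(I−A) ≈
  [   1.9698     0.7163     0.7499]
  [   1.3095     2.2943     0.8394]
  [   0.8618     0.3134     1.5781]
x = (I − A)⁻¹ d = adj(I−A)·d / det(I−A), with det(I−A) = 0.223375:
  x_B = (0.4400·360 + 0.1600·380 + 0.1675·240) / 0.223375 = 259.40 / 0.223375 ≈ 1161.3
  x_S = (0.2925·360 + 0.5125·380 + 0.1875·240) / 0.223375 = 345.05 / 0.223375 ≈ 1544.7
  x_G = (0.1925·360 + 0.0700·380 + 0.3525·240) / 0.223375 = 180.50 / 0.223375 ≈ 808.1

x_B = 1161.3, x_S = 1544.7, x_G = 808.1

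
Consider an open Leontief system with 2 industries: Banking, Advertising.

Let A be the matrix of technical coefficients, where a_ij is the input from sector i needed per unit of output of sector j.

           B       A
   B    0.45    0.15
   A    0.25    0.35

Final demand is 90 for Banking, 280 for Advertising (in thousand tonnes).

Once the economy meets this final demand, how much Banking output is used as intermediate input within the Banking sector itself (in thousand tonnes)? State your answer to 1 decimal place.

z_BB = 141.3

I − A =
  [   0.55    -0.15]
  [  -0.25     0.65]
det(I−A) = (0.55)(0.65) − (-0.15)(-0.25) = 0.3200
adj(I−A) = [[0.65, 0.15], [0.25, 0.55]]
(I − A)⁻¹ = adj(I−A) / det(I−A) ≈
  [   2.0313     0.4688]
  [   0.7813     1.7188]
First solve x = (I − A)⁻¹ d = adj(I−A)·d / det(I−A); in particular x_B = (0.65·90 + 0.15·280) / 0.3200 = 100.50 / 0.3200 ≈ 314.063.
Intermediate flow from B to B: z_BB = a_BB · x_B = 0.45 × 100.50 / 0.3200 = 45.225 / 0.3200 ≈ 141.3.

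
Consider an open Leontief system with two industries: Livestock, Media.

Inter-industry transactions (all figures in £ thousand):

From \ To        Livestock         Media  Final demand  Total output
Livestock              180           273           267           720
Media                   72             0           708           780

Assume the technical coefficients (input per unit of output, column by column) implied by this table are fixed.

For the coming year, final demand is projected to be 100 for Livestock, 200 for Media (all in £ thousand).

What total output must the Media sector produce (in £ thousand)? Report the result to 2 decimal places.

Technical coefficients a_ij = z_ij / X_j:
  a_11 = 180/720 = 0.25, a_21 = 72/720 = 0.10
  a_12 = 273/780 = 0.35, a_22 = 0/780 = 0.00
I − A =
  [   0.75    -0.35]
  [  -0.10     1.00]
det(I−A) = (0.75)(1.00) − (-0.35)(-0.10) = 0.7150
adj(I−A) = [[1.00, 0.35], [0.10, 0.75]]
(I − A)⁻¹ = adj(I−A) / det(I−A) ≈
  [   1.3986     0.4895]
  [   0.1399     1.0490]
x = (I − A)⁻¹ d = adj(I−A)·d / det(I−A), with det(I−A) = 0.7150:
  x_1 = (1.00·100 + 0.35·200) / 0.7150 = 170.00 / 0.7150 ≈ 237.76
  x_2 = (0.10·100 + 0.75·200) / 0.7150 = 160.00 / 0.7150 ≈ 223.78

x_2 = 223.78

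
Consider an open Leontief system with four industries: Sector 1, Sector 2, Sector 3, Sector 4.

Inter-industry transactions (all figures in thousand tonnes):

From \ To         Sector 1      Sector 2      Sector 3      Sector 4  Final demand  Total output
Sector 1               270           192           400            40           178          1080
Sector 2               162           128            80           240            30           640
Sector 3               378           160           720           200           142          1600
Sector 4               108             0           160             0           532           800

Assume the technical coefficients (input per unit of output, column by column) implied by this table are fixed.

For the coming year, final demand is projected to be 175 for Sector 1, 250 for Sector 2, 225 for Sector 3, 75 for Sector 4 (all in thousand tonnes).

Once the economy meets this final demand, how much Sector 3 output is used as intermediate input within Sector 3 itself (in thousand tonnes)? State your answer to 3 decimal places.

Technical coefficients a_ij = z_ij / X_j:
  a_11 = 270/1080 = 0.25, a_21 = 162/1080 = 0.15, a_31 = 378/1080 = 0.35, a_41 = 108/1080 = 0.10
  a_12 = 192/640 = 0.30, a_22 = 128/640 = 0.20, a_32 = 160/640 = 0.25, a_42 = 0/640 = 0.00
  a_13 = 400/1600 = 0.25, a_23 = 80/1600 = 0.05, a_33 = 720/1600 = 0.45, a_43 = 160/1600 = 0.10
  a_14 = 40/800 = 0.05, a_24 = 240/800 = 0.30, a_34 = 200/800 = 0.25, a_44 = 0/800 = 0.00
I − A =
  [   0.75    -0.30    -0.25    -0.05]
  [  -0.15     0.80    -0.05    -0.30]
  [  -0.35    -0.25     0.55    -0.25]
  [  -0.10     0.00    -0.10     1.00]
Compute the cofactors C_ij = (−1)^(i+j)·(3×3 minor ij) of I−A; the adjugate is their transpose:
adj(I−A) = Cᵀ =
  [ 0.400000   0.221250   0.228000   0.143375]
  [ 0.124500   0.295500   0.105500   0.121250]
  [ 0.345000   0.298750   0.542000   0.242375]
  [ 0.074500   0.052000   0.077000   0.211250]
det(I−A) = Σ_j (I−A)_1j·C_1j = (0.75)(0.400000) + (-0.30)(0.124500) + (-0.25)(0.345000) + (-0.05)(0.074500) = 0.172675
(I − A)⁻¹ = adj(I−A) / det(I−A) ≈
  [   2.3165     1.2813     1.3204     0.8303]
  [   0.7210     1.7113     0.6110     0.7022]
  [   1.9980     1.7301     3.1388     1.4036]
  [   0.4314     0.3011     0.4459     1.2234]
First solve x = (I − A)⁻¹ d = adj(I−A)·d / det(I−A); in particular x_3 = (0.345000·175 + 0.298750·250 + 0.542000·225 + 0.242375·75) / 0.172675 = 275.190625 / 0.172675 ≈ 1593.69118.
Intermediate flow from 3 to 3: z_33 = a_33 · x_3 = 0.45 × 275.190625 / 0.172675 = 123.83578125 / 0.172675 ≈ 717.161.

z_33 = 717.161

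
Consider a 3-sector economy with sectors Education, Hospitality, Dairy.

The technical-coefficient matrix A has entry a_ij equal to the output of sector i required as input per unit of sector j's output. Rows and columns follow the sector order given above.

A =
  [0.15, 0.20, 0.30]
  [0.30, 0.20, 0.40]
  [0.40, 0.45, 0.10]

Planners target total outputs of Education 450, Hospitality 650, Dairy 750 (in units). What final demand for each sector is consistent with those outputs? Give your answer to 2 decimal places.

I − A =
  [   0.85    -0.20    -0.30]
  [  -0.30     0.80    -0.40]
  [  -0.40    -0.45     0.90]
d = (I − A) x:
  d_1 = (+0.85)·450 + (-0.20)·650 + (-0.30)·750 = 27.50
  d_2 = (-0.30)·450 + (+0.80)·650 + (-0.40)·750 = 85.00
  d_3 = (-0.40)·450 + (-0.45)·650 + (+0.90)·750 = 202.50

d_1 = 27.50, d_2 = 85.00, d_3 = 202.50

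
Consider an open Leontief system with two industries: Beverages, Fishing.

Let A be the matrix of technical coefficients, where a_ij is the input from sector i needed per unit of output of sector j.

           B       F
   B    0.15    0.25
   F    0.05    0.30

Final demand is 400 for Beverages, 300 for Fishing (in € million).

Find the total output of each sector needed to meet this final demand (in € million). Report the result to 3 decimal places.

I − A =
  [   0.85    -0.25]
  [  -0.05     0.70]
det(I−A) = (0.85)(0.70) − (-0.25)(-0.05) = 0.5825
adj(I−A) = [[0.70, 0.25], [0.05, 0.85]]
(I − A)⁻¹ = adj(I−A) / det(I−A) ≈
  [   1.2017     0.4292]
  [   0.0858     1.4592]
x = (I − A)⁻¹ d = adj(I−A)·d / det(I−A), with det(I−A) = 0.5825:
  x_B = (0.70·400 + 0.25·300) / 0.5825 = 355.00 / 0.5825 ≈ 609.442
  x_F = (0.05·400 + 0.85·300) / 0.5825 = 275.00 / 0.5825 ≈ 472.103

x_B = 609.442, x_F = 472.103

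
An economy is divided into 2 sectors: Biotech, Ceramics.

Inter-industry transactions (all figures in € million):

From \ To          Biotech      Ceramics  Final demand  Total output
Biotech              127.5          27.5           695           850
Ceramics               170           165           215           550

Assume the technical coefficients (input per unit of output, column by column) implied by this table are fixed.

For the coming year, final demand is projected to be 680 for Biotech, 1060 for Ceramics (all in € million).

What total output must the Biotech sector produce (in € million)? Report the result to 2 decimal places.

Technical coefficients a_ij = z_ij / X_j:
  a_BB = 127.5/850 = 0.15, a_CB = 170/850 = 0.20
  a_BC = 27.5/550 = 0.05, a_CC = 165/550 = 0.30
I − A =
  [   0.85    -0.05]
  [  -0.20     0.70]
det(I−A) = (0.85)(0.70) − (-0.05)(-0.20) = 0.5850
adj(I−A) = [[0.70, 0.05], [0.20, 0.85]]
(I − A)⁻¹ = adj(I−A) / det(I−A) ≈
  [   1.1966     0.0855]
  [   0.3419     1.4530]
x = (I − A)⁻¹ d = adj(I−A)·d / det(I−A), with det(I−A) = 0.5850:
  x_B = (0.70·680 + 0.05·1060) / 0.5850 = 529.00 / 0.5850 ≈ 904.27
  x_C = (0.20·680 + 0.85·1060) / 0.5850 = 1037.00 / 0.5850 ≈ 1772.65

x_B = 904.27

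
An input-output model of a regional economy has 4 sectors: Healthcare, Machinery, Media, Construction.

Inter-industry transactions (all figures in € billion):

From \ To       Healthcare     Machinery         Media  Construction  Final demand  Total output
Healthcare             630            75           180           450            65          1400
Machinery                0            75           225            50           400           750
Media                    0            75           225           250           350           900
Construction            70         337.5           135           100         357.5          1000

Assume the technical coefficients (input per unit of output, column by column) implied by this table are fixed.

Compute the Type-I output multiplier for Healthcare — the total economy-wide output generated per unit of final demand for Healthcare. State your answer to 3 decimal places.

m_1 = 2.128

Technical coefficients a_ij = z_ij / X_j:
  a_11 = 630/1400 = 0.45, a_21 = 0/1400 = 0.00, a_31 = 0/1400 = 0.00, a_41 = 70/1400 = 0.05
  a_12 = 75/750 = 0.10, a_22 = 75/750 = 0.10, a_32 = 75/750 = 0.10, a_42 = 337.5/750 = 0.45
  a_13 = 180/900 = 0.20, a_23 = 225/900 = 0.25, a_33 = 225/900 = 0.25, a_43 = 135/900 = 0.15
  a_14 = 450/1000 = 0.45, a_24 = 50/1000 = 0.05, a_34 = 250/1000 = 0.25, a_44 = 100/1000 = 0.10
I − A =
  [   0.55    -0.10    -0.20    -0.45]
  [   0.00     0.90    -0.25    -0.05]
  [   0.00    -0.10     0.75    -0.25]
  [  -0.05    -0.45    -0.15     0.90]
Compute the cofactors C_ij = (−1)^(i+j)·(3×3 minor ij) of I−A; the adjugate is their transpose:
adj(I−A) = Cᵀ =
  [ 0.505500   0.262875   0.292125   0.348500]
  [ 0.005000   0.331250   0.122750   0.055000]
  [ 0.011500   0.110375   0.412625   0.126500]
  [ 0.032500   0.198625   0.146375   0.357500]
det(I−A) = Σ_j (I−A)_1j·C_1j = (0.55)(0.505500) + (-0.10)(0.005000) + (-0.20)(0.011500) + (-0.45)(0.032500) = 0.2606
(I − A)⁻¹ = adj(I−A) / det(I−A) ≈
  [   1.9398     1.0087     1.1210     1.3373]
  [   0.0192     1.2711     0.4710     0.2111]
  [   0.0441     0.4235     1.5834     0.4854]
  [   0.1247     0.7622     0.5617     1.3718]
The output multiplier for sector j is the column-j sum of the Leontief inverse (I − A)⁻¹ = adj(I−A) / det(I−A).
Column 1 of adj(I−A): (0.505500, 0.005000, 0.011500, 0.032500); det(I−A) = 0.2606.
m_1 = (0.505500 + 0.005000 + 0.011500 + 0.032500) / 0.2606 = 0.5545 / 0.2606 ≈ 2.128.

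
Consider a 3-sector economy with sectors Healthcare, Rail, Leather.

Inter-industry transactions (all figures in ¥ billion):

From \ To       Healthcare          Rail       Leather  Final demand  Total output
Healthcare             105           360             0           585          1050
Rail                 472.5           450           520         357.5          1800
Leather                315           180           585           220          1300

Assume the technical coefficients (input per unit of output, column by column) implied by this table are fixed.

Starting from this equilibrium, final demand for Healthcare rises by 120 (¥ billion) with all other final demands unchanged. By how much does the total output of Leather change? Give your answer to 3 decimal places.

Technical coefficients a_ij = z_ij / X_j:
  a_HH = 105/1050 = 0.10, a_RH = 472.5/1050 = 0.45, a_LH = 315/1050 = 0.30
  a_HR = 360/1800 = 0.20, a_RR = 450/1800 = 0.25, a_LR = 180/1800 = 0.10
  a_HL = 0/1300 = 0.00, a_RL = 520/1300 = 0.40, a_LL = 585/1300 = 0.45
I − A =
  [   0.90    -0.20     0.00]
  [  -0.45     0.75    -0.40]
  [  -0.30    -0.10     0.55]
Cofactors of I−A, C_ij = (−1)^(i+j)·(minor ij) (rows/columns in the sector order above):
  C_11 = (0.75)(0.55) − (-0.40)(-0.10) = 0.3725
  C_12 = −[(-0.45)(0.55) − (-0.40)(-0.30)] = 0.3675
  C_13 = (-0.45)(-0.10) − (0.75)(-0.30) = 0.2700
  C_21 = −[(-0.20)(0.55) − (0.00)(-0.10)] = 0.1100
  C_22 = (0.90)(0.55) − (0.00)(-0.30) = 0.4950
  C_23 = −[(0.90)(-0.10) − (-0.20)(-0.30)] = 0.1500
  C_31 = (-0.20)(-0.40) − (0.00)(0.75) = 0.0800
  C_32 = −[(0.90)(-0.40) − (0.00)(-0.45)] = 0.3600
  C_33 = (0.90)(0.75) − (-0.20)(-0.45) = 0.5850
det(I−A) = Σ_j (I−A)_1j·C_1j = (0.90)(0.3725) + (-0.20)(0.3675) + (0.00)(0.2700) = 0.26175
adj(I−A) = Cᵀ =
  [ 0.3725   0.1100   0.0800]
  [ 0.3675   0.4950   0.3600]
  [ 0.2700   0.1500   0.5850]
(I − A)⁻¹ = adj(I−A) / det(I−A) ≈
  [   1.4231     0.4202     0.3056]
  [   1.4040     1.8911     1.3754]
  [   1.0315     0.5731     2.2350]
Δx = (I − A)⁻¹ Δd with Δd having +120 in the Healthcare component and 0 elsewhere.
So Δx_L = L_LH · (+120), where L_LH = adj(I−A)_LH / det(I−A) = 0.2700 / 0.26175.
Δx_L = 0.2700 × (+120) / 0.26175 = 32.40 / 0.26175 ≈ 123.782.

Δx_L = 123.782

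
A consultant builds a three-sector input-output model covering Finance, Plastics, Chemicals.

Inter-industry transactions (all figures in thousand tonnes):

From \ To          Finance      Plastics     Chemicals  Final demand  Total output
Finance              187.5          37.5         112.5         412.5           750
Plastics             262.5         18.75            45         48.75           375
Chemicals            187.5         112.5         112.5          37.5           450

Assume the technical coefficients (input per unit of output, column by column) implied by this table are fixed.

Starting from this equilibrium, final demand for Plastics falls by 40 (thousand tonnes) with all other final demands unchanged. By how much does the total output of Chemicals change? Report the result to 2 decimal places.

Technical coefficients a_ij = z_ij / X_j:
  a_11 = 187.5/750 = 0.25, a_21 = 262.5/750 = 0.35, a_31 = 187.5/750 = 0.25
  a_12 = 37.5/375 = 0.10, a_22 = 18.75/375 = 0.05, a_32 = 112.5/375 = 0.30
  a_13 = 112.5/450 = 0.25, a_23 = 45/450 = 0.10, a_33 = 112.5/450 = 0.25
I − A =
  [   0.75    -0.10    -0.25]
  [  -0.35     0.95    -0.10]
  [  -0.25    -0.30     0.75]
Cofactors of I−A, C_ij = (−1)^(i+j)·(minor ij) (rows/columns in the sector order above):
  C_11 = (0.95)(0.75) − (-0.10)(-0.30) = 0.6825
  C_12 = −[(-0.35)(0.75) − (-0.10)(-0.25)] = 0.2875
  C_13 = (-0.35)(-0.30) − (0.95)(-0.25) = 0.3425
  C_21 = −[(-0.10)(0.75) − (-0.25)(-0.30)] = 0.1500
  C_22 = (0.75)(0.75) − (-0.25)(-0.25) = 0.5000
  C_23 = −[(0.75)(-0.30) − (-0.10)(-0.25)] = 0.2500
  C_31 = (-0.10)(-0.10) − (-0.25)(0.95) = 0.2475
  C_32 = −[(0.75)(-0.10) − (-0.25)(-0.35)] = 0.1625
  C_33 = (0.75)(0.95) − (-0.10)(-0.35) = 0.6775
det(I−A) = Σ_j (I−A)_1j·C_1j = (0.75)(0.6825) + (-0.10)(0.2875) + (-0.25)(0.3425) = 0.3975
adj(I−A) = Cᵀ =
  [ 0.6825   0.1500   0.2475]
  [ 0.2875   0.5000   0.1625]
  [ 0.3425   0.2500   0.6775]
(I − A)⁻¹ = adj(I−A) / det(I−A) ≈
  [   1.7170     0.3774     0.6226]
  [   0.7233     1.2579     0.4088]
  [   0.8616     0.6289     1.7044]
Δx = (I − A)⁻¹ Δd with Δd having -40 in the Plastics component and 0 elsewhere.
So Δx_3 = L_32 · (-40), where L_32 = adj(I−A)_32 / det(I−A) = 0.2500 / 0.3975.
Δx_3 = 0.2500 × (-40) / 0.3975 = -10.00 / 0.3975 ≈ -25.16.

Δx_3 = -25.16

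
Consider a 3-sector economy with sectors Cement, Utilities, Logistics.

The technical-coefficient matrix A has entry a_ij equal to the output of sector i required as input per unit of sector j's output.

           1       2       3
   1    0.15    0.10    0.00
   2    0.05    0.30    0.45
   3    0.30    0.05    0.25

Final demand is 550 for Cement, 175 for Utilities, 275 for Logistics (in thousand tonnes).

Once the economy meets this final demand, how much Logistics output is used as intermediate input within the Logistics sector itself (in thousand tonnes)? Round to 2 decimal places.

I − A =
  [   0.85    -0.10     0.00]
  [  -0.05     0.70    -0.45]
  [  -0.30    -0.05     0.75]
Cofactors of I−A, C_ij = (−1)^(i+j)·(minor ij) (rows/columns in the sector order above):
  C_11 = (0.70)(0.75) − (-0.45)(-0.05) = 0.5025
  C_12 = −[(-0.05)(0.75) − (-0.45)(-0.30)] = 0.1725
  C_13 = (-0.05)(-0.05) − (0.70)(-0.30) = 0.2125
  C_21 = −[(-0.10)(0.75) − (0.00)(-0.05)] = 0.0750
  C_22 = (0.85)(0.75) − (0.00)(-0.30) = 0.6375
  C_23 = −[(0.85)(-0.05) − (-0.10)(-0.30)] = 0.0725
  C_31 = (-0.10)(-0.45) − (0.00)(0.70) = 0.0450
  C_32 = −[(0.85)(-0.45) − (0.00)(-0.05)] = 0.3825
  C_33 = (0.85)(0.70) − (-0.10)(-0.05) = 0.5900
det(I−A) = Σ_j (I−A)_1j·C_1j = (0.85)(0.5025) + (-0.10)(0.1725) + (0.00)(0.2125) = 0.409875
adj(I−A) = Cᵀ =
  [ 0.5025   0.0750   0.0450]
  [ 0.1725   0.6375   0.3825]
  [ 0.2125   0.0725   0.5900]
(I − A)⁻¹ = adj(I−A) / det(I−A) ≈
  [   1.2260     0.1830     0.1098]
  [   0.4209     1.5554     0.9332]
  [   0.5185     0.1769     1.4395]
First solve x = (I − A)⁻¹ d = adj(I−A)·d / det(I−A); in particular x_3 = (0.2125·550 + 0.0725·175 + 0.5900·275) / 0.409875 = 291.8125 / 0.409875 ≈ 711.9549.
Intermediate flow from 3 to 3: z_33 = a_33 · x_3 = 0.25 × 291.8125 / 0.409875 = 72.953125 / 0.409875 ≈ 177.99.

z_33 = 177.99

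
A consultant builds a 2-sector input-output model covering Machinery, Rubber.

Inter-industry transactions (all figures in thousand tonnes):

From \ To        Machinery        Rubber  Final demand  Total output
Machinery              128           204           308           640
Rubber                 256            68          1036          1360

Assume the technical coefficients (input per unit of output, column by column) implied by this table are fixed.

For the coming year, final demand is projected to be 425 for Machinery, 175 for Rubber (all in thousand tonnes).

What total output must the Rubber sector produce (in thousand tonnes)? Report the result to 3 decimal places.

x_2 = 442.857

Technical coefficients a_ij = z_ij / X_j:
  a_11 = 128/640 = 0.20, a_21 = 256/640 = 0.40
  a_12 = 204/1360 = 0.15, a_22 = 68/1360 = 0.05
I − A =
  [   0.80    -0.15]
  [  -0.40     0.95]
det(I−A) = (0.80)(0.95) − (-0.15)(-0.40) = 0.7000
adj(I−A) = [[0.95, 0.15], [0.40, 0.80]]
(I − A)⁻¹ = adj(I−A) / det(I−A) ≈
  [   1.3571     0.2143]
  [   0.5714     1.1429]
x = (I − A)⁻¹ d = adj(I−A)·d / det(I−A), with det(I−A) = 0.7000:
  x_1 = (0.95·425 + 0.15·175) / 0.7000 = 430.00 / 0.7000 ≈ 614.286
  x_2 = (0.40·425 + 0.80·175) / 0.7000 = 310.00 / 0.7000 ≈ 442.857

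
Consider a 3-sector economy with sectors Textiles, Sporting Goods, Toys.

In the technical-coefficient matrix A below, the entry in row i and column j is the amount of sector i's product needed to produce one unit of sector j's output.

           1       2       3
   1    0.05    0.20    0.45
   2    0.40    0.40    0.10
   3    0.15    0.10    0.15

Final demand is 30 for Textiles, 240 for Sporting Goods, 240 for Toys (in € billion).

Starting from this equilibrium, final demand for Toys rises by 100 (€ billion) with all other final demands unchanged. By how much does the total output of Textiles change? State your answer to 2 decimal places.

Δx_1 = 83.94

I − A =
  [   0.95    -0.20    -0.45]
  [  -0.40     0.60    -0.10]
  [  -0.15    -0.10     0.85]
Cofactors of I−A, C_ij = (−1)^(i+j)·(minor ij) (rows/columns in the sector order above):
  C_11 = (0.60)(0.85) − (-0.10)(-0.10) = 0.5000
  C_12 = −[(-0.40)(0.85) − (-0.10)(-0.15)] = 0.3550
  C_13 = (-0.40)(-0.10) − (0.60)(-0.15) = 0.1300
  C_21 = −[(-0.20)(0.85) − (-0.45)(-0.10)] = 0.2150
  C_22 = (0.95)(0.85) − (-0.45)(-0.15) = 0.7400
  C_23 = −[(0.95)(-0.10) − (-0.20)(-0.15)] = 0.1250
  C_31 = (-0.20)(-0.10) − (-0.45)(0.60) = 0.2900
  C_32 = −[(0.95)(-0.10) − (-0.45)(-0.40)] = 0.2750
  C_33 = (0.95)(0.60) − (-0.20)(-0.40) = 0.4900
det(I−A) = Σ_j (I−A)_1j·C_1j = (0.95)(0.5000) + (-0.20)(0.3550) + (-0.45)(0.1300) = 0.3455
adj(I−A) = Cᵀ =
  [ 0.5000   0.2150   0.2900]
  [ 0.3550   0.7400   0.2750]
  [ 0.1300   0.1250   0.4900]
(I − A)⁻¹ = adj(I−A) / det(I−A) ≈
  [   1.4472     0.6223     0.8394]
  [   1.0275     2.1418     0.7959]
  [   0.3763     0.3618     1.4182]
Δx = (I − A)⁻¹ Δd with Δd having +100 in the Toys component and 0 elsewhere.
So Δx_1 = L_13 · (+100), where L_13 = adj(I−A)_13 / det(I−A) = 0.2900 / 0.3455.
Δx_1 = 0.2900 × (+100) / 0.3455 = 29.00 / 0.3455 ≈ 83.94.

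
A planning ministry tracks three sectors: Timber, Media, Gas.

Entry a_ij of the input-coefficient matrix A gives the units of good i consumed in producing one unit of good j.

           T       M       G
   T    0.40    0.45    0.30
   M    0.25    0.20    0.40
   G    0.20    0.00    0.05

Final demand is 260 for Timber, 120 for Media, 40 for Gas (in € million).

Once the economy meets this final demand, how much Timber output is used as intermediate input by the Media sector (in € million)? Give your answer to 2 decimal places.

I − A =
  [   0.60    -0.45    -0.30]
  [  -0.25     0.80    -0.40]
  [  -0.20     0.00     0.95]
Cofactors of I−A, C_ij = (−1)^(i+j)·(minor ij) (rows/columns in the sector order above):
  C_11 = (0.80)(0.95) − (-0.40)(0.00) = 0.7600
  C_12 = −[(-0.25)(0.95) − (-0.40)(-0.20)] = 0.3175
  C_13 = (-0.25)(0.00) − (0.80)(-0.20) = 0.1600
  C_21 = −[(-0.45)(0.95) − (-0.30)(0.00)] = 0.4275
  C_22 = (0.60)(0.95) − (-0.30)(-0.20) = 0.5100
  C_23 = −[(0.60)(0.00) − (-0.45)(-0.20)] = 0.0900
  C_31 = (-0.45)(-0.40) − (-0.30)(0.80) = 0.4200
  C_32 = −[(0.60)(-0.40) − (-0.30)(-0.25)] = 0.3150
  C_33 = (0.60)(0.80) − (-0.45)(-0.25) = 0.3675
det(I−A) = Σ_j (I−A)_1j·C_1j = (0.60)(0.7600) + (-0.45)(0.3175) + (-0.30)(0.1600) = 0.265125
adj(I−A) = Cᵀ =
  [ 0.7600   0.4275   0.4200]
  [ 0.3175   0.5100   0.3150]
  [ 0.1600   0.0900   0.3675]
(I − A)⁻¹ = adj(I−A) / det(I−A) ≈
  [   2.8666     1.6124     1.5842]
  [   1.1975     1.9236     1.1881]
  [   0.6035     0.3395     1.3861]
First solve x = (I − A)⁻¹ d = adj(I−A)·d / det(I−A); in particular x_M = (0.3175·260 + 0.5100·120 + 0.3150·40) / 0.265125 = 156.35 / 0.265125 ≈ 589.7218.
Intermediate flow from T to M: z_TM = a_TM · x_M = 0.45 × 156.35 / 0.265125 = 70.3575 / 0.265125 ≈ 265.37.

z_TM = 265.37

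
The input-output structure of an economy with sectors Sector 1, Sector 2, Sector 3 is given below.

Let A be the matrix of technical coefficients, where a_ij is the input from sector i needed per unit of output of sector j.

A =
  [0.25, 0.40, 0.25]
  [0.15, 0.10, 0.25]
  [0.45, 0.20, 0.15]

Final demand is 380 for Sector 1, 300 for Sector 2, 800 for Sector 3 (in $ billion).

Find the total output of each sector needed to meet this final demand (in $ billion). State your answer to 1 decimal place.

I − A =
  [   0.75    -0.40    -0.25]
  [  -0.15     0.90    -0.25]
  [  -0.45    -0.20     0.85]
Cofactors of I−A, C_ij = (−1)^(i+j)·(minor ij) (rows/columns in the sector order above):
  C_11 = (0.90)(0.85) − (-0.25)(-0.20) = 0.7150
  C_12 = −[(-0.15)(0.85) − (-0.25)(-0.45)] = 0.2400
  C_13 = (-0.15)(-0.20) − (0.90)(-0.45) = 0.4350
  C_21 = −[(-0.40)(0.85) − (-0.25)(-0.20)] = 0.3900
  C_22 = (0.75)(0.85) − (-0.25)(-0.45) = 0.5250
  C_23 = −[(0.75)(-0.20) − (-0.40)(-0.45)] = 0.3300
  C_31 = (-0.40)(-0.25) − (-0.25)(0.90) = 0.3250
  C_32 = −[(0.75)(-0.25) − (-0.25)(-0.15)] = 0.2250
  C_33 = (0.75)(0.90) − (-0.40)(-0.15) = 0.6150
det(I−A) = Σ_j (I−A)_1j·C_1j = (0.75)(0.7150) + (-0.40)(0.2400) + (-0.25)(0.4350) = 0.3315
adj(I−A) = Cᵀ =
  [ 0.7150   0.3900   0.3250]
  [ 0.2400   0.5250   0.2250]
  [ 0.4350   0.3300   0.6150]
(I − A)⁻¹ = adj(I−A) / det(I−A) ≈
  [   2.1569     1.1765     0.9804]
  [   0.7240     1.5837     0.6787]
  [   1.3122     0.9955     1.8552]
x = (I − A)⁻¹ d = adj(I−A)·d / det(I−A), with det(I−A) = 0.3315:
  x_1 = (0.7150·380 + 0.3900·300 + 0.3250·800) / 0.3315 = 648.70 / 0.3315 ≈ 1956.9
  x_2 = (0.2400·380 + 0.5250·300 + 0.2250·800) / 0.3315 = 428.70 / 0.3315 ≈ 1293.2
  x_3 = (0.4350·380 + 0.3300·300 + 0.6150·800) / 0.3315 = 756.30 / 0.3315 ≈ 2281.4

x_1 = 1956.9, x_2 = 1293.2, x_3 = 2281.4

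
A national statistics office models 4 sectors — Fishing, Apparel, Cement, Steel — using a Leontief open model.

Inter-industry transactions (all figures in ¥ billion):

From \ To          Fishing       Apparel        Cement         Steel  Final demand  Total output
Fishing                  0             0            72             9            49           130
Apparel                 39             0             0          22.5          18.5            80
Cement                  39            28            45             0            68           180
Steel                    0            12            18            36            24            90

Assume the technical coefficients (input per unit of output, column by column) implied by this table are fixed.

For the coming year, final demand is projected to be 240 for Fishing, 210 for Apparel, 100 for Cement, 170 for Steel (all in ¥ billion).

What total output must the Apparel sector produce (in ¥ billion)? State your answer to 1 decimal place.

x_2 = 490.6

Technical coefficients a_ij = z_ij / X_j:
  a_11 = 0/130 = 0.00, a_21 = 39/130 = 0.30, a_31 = 39/130 = 0.30, a_41 = 0/130 = 0.00
  a_12 = 0/80 = 0.00, a_22 = 0/80 = 0.00, a_32 = 28/80 = 0.35, a_42 = 12/80 = 0.15
  a_13 = 72/180 = 0.40, a_23 = 0/180 = 0.00, a_33 = 45/180 = 0.25, a_43 = 18/180 = 0.10
  a_14 = 9/90 = 0.10, a_24 = 22.5/90 = 0.25, a_34 = 0/90 = 0.00, a_44 = 36/90 = 0.40
I − A =
  [   1.00     0.00    -0.40    -0.10]
  [  -0.30     1.00     0.00    -0.25]
  [  -0.30    -0.35     0.75     0.00]
  [   0.00    -0.15    -0.10     0.60]
Compute the cofactors C_ij = (−1)^(i+j)·(3×3 minor ij) of I−A; the adjugate is their transpose:
adj(I−A) = Cᵀ =
  [ 0.413125   0.098750   0.235000   0.110000]
  [ 0.142500   0.375000   0.100000   0.180000]
  [ 0.231750   0.214500   0.558000   0.128000]
  [ 0.074250   0.129500   0.118000   0.588000]
det(I−A) = Σ_j (I−A)_1j·C_1j = (1.00)(0.413125) + (0.00)(0.142500) + (-0.40)(0.231750) + (-0.10)(0.074250) = 0.3130
(I − A)⁻¹ = adj(I−A) / det(I−A) ≈
  [   1.3199     0.3155     0.7508     0.3514]
  [   0.4553     1.1981     0.3195     0.5751]
  [   0.7404     0.6853     1.7827     0.4089]
  [   0.2372     0.4137     0.3770     1.8786]
x = (I − A)⁻¹ d = adj(I−A)·d / det(I−A), with det(I−A) = 0.3130:
  x_1 = (0.413125·240 + 0.098750·210 + 0.235000·100 + 0.110000·170) / 0.3130 = 162.0875 / 0.3130 ≈ 517.9
  x_2 = (0.142500·240 + 0.375000·210 + 0.100000·100 + 0.180000·170) / 0.3130 = 153.55 / 0.3130 ≈ 490.6
  x_3 = (0.231750·240 + 0.214500·210 + 0.558000·100 + 0.128000·170) / 0.3130 = 178.225 / 0.3130 ≈ 569.4
  x_4 = (0.074250·240 + 0.129500·210 + 0.118000·100 + 0.588000·170) / 0.3130 = 156.775 / 0.3130 ≈ 500.9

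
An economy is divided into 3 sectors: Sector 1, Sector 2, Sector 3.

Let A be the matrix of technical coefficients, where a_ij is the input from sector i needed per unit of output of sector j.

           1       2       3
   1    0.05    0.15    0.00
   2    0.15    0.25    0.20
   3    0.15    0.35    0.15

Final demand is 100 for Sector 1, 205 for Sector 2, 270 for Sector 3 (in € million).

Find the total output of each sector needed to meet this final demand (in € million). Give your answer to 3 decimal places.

I − A =
  [   0.95    -0.15     0.00]
  [  -0.15     0.75    -0.20]
  [  -0.15    -0.35     0.85]
Cofactors of I−A, C_ij = (−1)^(i+j)·(minor ij) (rows/columns in the sector order above):
  C_11 = (0.75)(0.85) − (-0.20)(-0.35) = 0.5675
  C_12 = −[(-0.15)(0.85) − (-0.20)(-0.15)] = 0.1575
  C_13 = (-0.15)(-0.35) − (0.75)(-0.15) = 0.1650
  C_21 = −[(-0.15)(0.85) − (0.00)(-0.35)] = 0.1275
  C_22 = (0.95)(0.85) − (0.00)(-0.15) = 0.8075
  C_23 = −[(0.95)(-0.35) − (-0.15)(-0.15)] = 0.3550
  C_31 = (-0.15)(-0.20) − (0.00)(0.75) = 0.0300
  C_32 = −[(0.95)(-0.20) − (0.00)(-0.15)] = 0.1900
  C_33 = (0.95)(0.75) − (-0.15)(-0.15) = 0.6900
det(I−A) = Σ_j (I−A)_1j·C_1j = (0.95)(0.5675) + (-0.15)(0.1575) + (0.00)(0.1650) = 0.5155
adj(I−A) = Cᵀ =
  [ 0.5675   0.1275   0.0300]
  [ 0.1575   0.8075   0.1900]
  [ 0.1650   0.3550   0.6900]
(I − A)⁻¹ = adj(I−A) / det(I−A) ≈
  [   1.1009     0.2473     0.0582]
  [   0.3055     1.5664     0.3686]
  [   0.3201     0.6887     1.3385]
x = (I − A)⁻¹ d = adj(I−A)·d / det(I−A), with det(I−A) = 0.5155:
  x_1 = (0.5675·100 + 0.1275·205 + 0.0300·270) / 0.5155 = 90.9875 / 0.5155 ≈ 176.503
  x_2 = (0.1575·100 + 0.8075·205 + 0.1900·270) / 0.5155 = 232.5875 / 0.5155 ≈ 451.188
  x_3 = (0.1650·100 + 0.3550·205 + 0.6900·270) / 0.5155 = 275.575 / 0.5155 ≈ 534.578

x_1 = 176.503, x_2 = 451.188, x_3 = 534.578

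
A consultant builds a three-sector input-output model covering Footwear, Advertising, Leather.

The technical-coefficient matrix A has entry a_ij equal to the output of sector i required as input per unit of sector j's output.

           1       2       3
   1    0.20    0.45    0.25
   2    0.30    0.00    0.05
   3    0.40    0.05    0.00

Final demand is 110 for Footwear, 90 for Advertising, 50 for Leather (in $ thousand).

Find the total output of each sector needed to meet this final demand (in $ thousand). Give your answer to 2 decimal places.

I − A =
  [   0.80    -0.45    -0.25]
  [  -0.30     1.00    -0.05]
  [  -0.40    -0.05     1.00]
Cofactors of I−A, C_ij = (−1)^(i+j)·(minor ij) (rows/columns in the sector order above):
  C_11 = (1.00)(1.00) − (-0.05)(-0.05) = 0.9975
  C_12 = −[(-0.30)(1.00) − (-0.05)(-0.40)] = 0.3200
  C_13 = (-0.30)(-0.05) − (1.00)(-0.40) = 0.4150
  C_21 = −[(-0.45)(1.00) − (-0.25)(-0.05)] = 0.4625
  C_22 = (0.80)(1.00) − (-0.25)(-0.40) = 0.7000
  C_23 = −[(0.80)(-0.05) − (-0.45)(-0.40)] = 0.2200
  C_31 = (-0.45)(-0.05) − (-0.25)(1.00) = 0.2725
  C_32 = −[(0.80)(-0.05) − (-0.25)(-0.30)] = 0.1150
  C_33 = (0.80)(1.00) − (-0.45)(-0.30) = 0.6650
det(I−A) = Σ_j (I−A)_1j·C_1j = (0.80)(0.9975) + (-0.45)(0.3200) + (-0.25)(0.4150) = 0.55025
adj(I−A) = Cᵀ =
  [ 0.9975   0.4625   0.2725]
  [ 0.3200   0.7000   0.1150]
  [ 0.4150   0.2200   0.6650]
(I − A)⁻¹ = adj(I−A) / det(I−A) ≈
  [   1.8128     0.8405     0.4952]
  [   0.5816     1.2721     0.2090]
  [   0.7542     0.3998     1.2085]
x = (I − A)⁻¹ d = adj(I−A)·d / det(I−A), with det(I−A) = 0.55025:
  x_1 = (0.9975·110 + 0.4625·90 + 0.2725·50) / 0.55025 = 164.975 / 0.55025 ≈ 299.82
  x_2 = (0.3200·110 + 0.7000·90 + 0.1150·50) / 0.55025 = 103.95 / 0.55025 ≈ 188.91
  x_3 = (0.4150·110 + 0.2200·90 + 0.6650·50) / 0.55025 = 98.70 / 0.55025 ≈ 179.37

x_1 = 299.82, x_2 = 188.91, x_3 = 179.37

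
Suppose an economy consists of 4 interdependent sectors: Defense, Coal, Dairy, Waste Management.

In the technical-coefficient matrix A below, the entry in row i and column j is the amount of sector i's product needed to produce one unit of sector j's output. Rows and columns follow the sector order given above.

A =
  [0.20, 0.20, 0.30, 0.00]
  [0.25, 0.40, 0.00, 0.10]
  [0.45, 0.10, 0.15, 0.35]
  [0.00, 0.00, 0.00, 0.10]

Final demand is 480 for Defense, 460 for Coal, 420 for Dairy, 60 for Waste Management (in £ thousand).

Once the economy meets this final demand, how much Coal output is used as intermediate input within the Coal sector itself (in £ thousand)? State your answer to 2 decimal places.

I − A =
  [   0.80    -0.20    -0.30     0.00]
  [  -0.25     0.60     0.00    -0.10]
  [  -0.45    -0.10     0.85    -0.35]
  [   0.00     0.00     0.00     0.90]
Compute the cofactors C_ij = (−1)^(i+j)·(3×3 minor ij) of I−A; the adjugate is their transpose:
adj(I−A) = Cᵀ =
  [ 0.45900   0.18000   0.16200   0.08300]
  [ 0.19125   0.49050   0.06750   0.08075]
  [ 0.26550   0.15300   0.38700   0.16750]
  [ 0.00000   0.00000   0.00000   0.27700]
det(I−A) = Σ_j (I−A)_1j·C_1j = (0.80)(0.45900) + (-0.20)(0.19125) + (-0.30)(0.26550) + (0.00)(0.00000) = 0.2493
(I − A)⁻¹ = adj(I−A) / det(I−A) ≈
  [   1.8412     0.7220     0.6498     0.3329]
  [   0.7671     1.9675     0.2708     0.3239]
  [   1.0650     0.6137     1.5523     0.6719]
  [   0.0000     0.0000     0.0000     1.1111]
First solve x = (I − A)⁻¹ d = adj(I−A)·d / det(I−A); in particular x_2 = (0.19125·480 + 0.49050·460 + 0.06750·420 + 0.08075·60) / 0.2493 = 350.625 / 0.2493 ≈ 1406.4380.
Intermediate flow from 2 to 2: z_22 = a_22 · x_2 = 0.40 × 350.625 / 0.2493 = 140.25 / 0.2493 ≈ 562.58.

z_22 = 562.58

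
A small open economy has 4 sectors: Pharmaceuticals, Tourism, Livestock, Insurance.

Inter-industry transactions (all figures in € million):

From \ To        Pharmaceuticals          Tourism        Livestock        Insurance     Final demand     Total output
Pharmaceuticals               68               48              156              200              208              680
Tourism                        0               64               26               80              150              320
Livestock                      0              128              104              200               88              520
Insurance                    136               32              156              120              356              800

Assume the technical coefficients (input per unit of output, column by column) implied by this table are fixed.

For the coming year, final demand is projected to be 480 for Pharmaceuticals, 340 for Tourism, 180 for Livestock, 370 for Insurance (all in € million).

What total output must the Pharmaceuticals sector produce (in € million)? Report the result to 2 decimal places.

x_P = 1238.90

Technical coefficients a_ij = z_ij / X_j:
  a_PP = 68/680 = 0.10, a_TP = 0/680 = 0.00, a_LP = 0/680 = 0.00, a_IP = 136/680 = 0.20
  a_PT = 48/320 = 0.15, a_TT = 64/320 = 0.20, a_LT = 128/320 = 0.40, a_IT = 32/320 = 0.10
  a_PL = 156/520 = 0.30, a_TL = 26/520 = 0.05, a_LL = 104/520 = 0.20, a_IL = 156/520 = 0.30
  a_PI = 200/800 = 0.25, a_TI = 80/800 = 0.10, a_LI = 200/800 = 0.25, a_II = 120/800 = 0.15
I − A =
  [   0.90    -0.15    -0.30    -0.25]
  [   0.00     0.80    -0.05    -0.10]
  [   0.00    -0.40     0.80    -0.25]
  [  -0.20    -0.10    -0.30     0.85]
Compute the cofactors C_ij = (−1)^(i+j)·(3×3 minor ij) of I−A; the adjugate is their transpose:
adj(I−A) = Cᵀ =
  [ 0.445750   0.250250   0.273125   0.240875]
  [ 0.018500   0.489500   0.068750   0.083250]
  [ 0.048000   0.316000   0.560000   0.216000]
  [ 0.124000   0.228000   0.270000   0.558000]
det(I−A) = Σ_j (I−A)_1j·C_1j = (0.90)(0.445750) + (-0.15)(0.018500) + (-0.30)(0.048000) + (-0.25)(0.124000) = 0.3530
(I − A)⁻¹ = adj(I−A) / det(I−A) ≈
  [   1.2627     0.7089     0.7737     0.6824]
  [   0.0524     1.3867     0.1948     0.2358]
  [   0.1360     0.8952     1.5864     0.6119]
  [   0.3513     0.6459     0.7649     1.5807]
x = (I − A)⁻¹ d = adj(I−A)·d / det(I−A), with det(I−A) = 0.3530:
  x_P = (0.445750·480 + 0.250250·340 + 0.273125·180 + 0.240875·370) / 0.3530 = 437.33125 / 0.3530 ≈ 1238.90
  x_T = (0.018500·480 + 0.489500·340 + 0.068750·180 + 0.083250·370) / 0.3530 = 218.4875 / 0.3530 ≈ 618.94
  x_L = (0.048000·480 + 0.316000·340 + 0.560000·180 + 0.216000·370) / 0.3530 = 311.20 / 0.3530 ≈ 881.59
  x_I = (0.124000·480 + 0.228000·340 + 0.270000·180 + 0.558000·370) / 0.3530 = 392.10 / 0.3530 ≈ 1110.76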